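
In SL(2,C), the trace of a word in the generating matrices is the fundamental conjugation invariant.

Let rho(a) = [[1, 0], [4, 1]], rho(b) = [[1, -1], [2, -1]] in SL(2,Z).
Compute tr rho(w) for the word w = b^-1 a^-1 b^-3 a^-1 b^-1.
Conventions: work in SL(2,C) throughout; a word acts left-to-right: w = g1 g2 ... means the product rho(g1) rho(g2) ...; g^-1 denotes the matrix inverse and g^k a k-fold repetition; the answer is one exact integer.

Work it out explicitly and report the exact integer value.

rho(b^-1) = [[-1, 1], [-2, 1]]
... * rho(a^-1) = [[1, 0], [-4, 1]]  ->  [[-5, 1], [-6, 1]]
... * rho(b^-1) = [[-1, 1], [-2, 1]]  ->  [[3, -4], [4, -5]]
... * rho(b^-1) = [[-1, 1], [-2, 1]]  ->  [[5, -1], [6, -1]]
... * rho(b^-1) = [[-1, 1], [-2, 1]]  ->  [[-3, 4], [-4, 5]]
... * rho(a^-1) = [[1, 0], [-4, 1]]  ->  [[-19, 4], [-24, 5]]
... * rho(b^-1) = [[-1, 1], [-2, 1]]  ->  [[11, -15], [14, -19]]
tr = 11 + -19 = -8

-8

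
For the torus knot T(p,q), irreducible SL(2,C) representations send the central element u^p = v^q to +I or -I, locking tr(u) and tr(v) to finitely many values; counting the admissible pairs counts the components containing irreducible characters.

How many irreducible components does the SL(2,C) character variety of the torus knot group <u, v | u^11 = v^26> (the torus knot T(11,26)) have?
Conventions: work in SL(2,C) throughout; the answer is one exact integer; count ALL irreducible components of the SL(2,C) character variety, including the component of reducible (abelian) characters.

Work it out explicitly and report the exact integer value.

In the torus knot group T(11,26), u^11 = v^26 is central, so an irreducible representation sends it to +I or -I (Schur).
On an irreducible component, tr(u) is locked at 2*cos(pi*alpha/11) for some alpha in 1..10, and tr(v) at 2*cos(pi*beta/26) for some beta in 1..25.
Consistency of u^11 = (-1)^alpha I with v^26 = (-1)^beta I forces alpha = beta (mod 2).
Enumerate parity-matched pairs: 5*13 odd-odd plus 5*12 even-even gives 125.
components with irreducible characters: 125; plus the single component of reducible (abelian) characters: total 126.

126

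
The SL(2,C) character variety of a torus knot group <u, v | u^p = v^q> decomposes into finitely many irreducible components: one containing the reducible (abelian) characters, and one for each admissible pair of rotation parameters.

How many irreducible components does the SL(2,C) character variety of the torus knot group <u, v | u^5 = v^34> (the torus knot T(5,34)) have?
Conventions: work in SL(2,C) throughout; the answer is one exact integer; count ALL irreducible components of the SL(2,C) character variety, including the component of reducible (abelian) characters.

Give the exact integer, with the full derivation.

Gamma = < u, v | u^5 = v^34 > (torus knot T(5,34)); the central element u^5 = v^34 acts as +I or -I in any irreducible SL(2,C) representation.
On an irreducible component, tr(u) is locked at 2*cos(pi*alpha/5) for some alpha in 1..4, and tr(v) at 2*cos(pi*beta/34) for some beta in 1..33.
Consistency of u^5 = (-1)^alpha I with v^34 = (-1)^beta I forces alpha = beta (mod 2).
count pairs: odd alpha (2 choices) x odd beta (17), plus even alpha (2) x even beta (16): 2*17 + 2*16 = 66.
That is 66 components of irreducible characters, and with the reducible (abelian) component the total is 67.

67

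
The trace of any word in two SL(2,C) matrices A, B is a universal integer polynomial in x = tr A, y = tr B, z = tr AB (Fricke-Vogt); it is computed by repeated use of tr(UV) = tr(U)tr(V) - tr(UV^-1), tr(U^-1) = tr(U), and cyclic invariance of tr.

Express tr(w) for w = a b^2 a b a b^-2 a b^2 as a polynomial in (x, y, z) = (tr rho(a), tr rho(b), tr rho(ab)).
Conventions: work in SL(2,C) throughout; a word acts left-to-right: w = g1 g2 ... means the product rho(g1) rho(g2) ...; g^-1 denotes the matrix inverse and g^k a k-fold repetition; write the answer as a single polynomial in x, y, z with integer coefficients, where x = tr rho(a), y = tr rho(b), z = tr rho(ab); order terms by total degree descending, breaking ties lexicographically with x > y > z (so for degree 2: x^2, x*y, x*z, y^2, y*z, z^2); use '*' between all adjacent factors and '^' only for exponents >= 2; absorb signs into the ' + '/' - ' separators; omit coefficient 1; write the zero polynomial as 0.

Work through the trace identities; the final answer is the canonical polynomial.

reduce: trace(b a b a) = trace(b a)*trace(b a) - trace(1) = z^2 - 2
reduce: trace(b a b a b a) = trace(b a)*trace(b a b a) - trace(b^-1 a^-1) = z^3 - 3*z
trace(a b a) = trace(a)*trace(b a) - trace(b) = x*z - y
so trace(b a b a b) = trace(b)*trace(a b a b) - trace(a b a) = y*z^2 - x*z - y
reduce: trace(a b a^2 b a b) = trace(a)*trace(b a b a b a) - trace(b a b a b) = x*z^3 - y*z^2 - 2*x*z + y
reduce: trace(b a b) = trace(b)*trace(a b) - trace(a) = y*z - x
trace(b a^2 b a) = trace(a)*trace(b a b a) - trace(b a b) = x*z^2 - y*z - x
trace(b^2) = trace(b)*trace(b) - trace(1) = y^2 - 2
reduce: trace(b a^2 b) = trace(a)*trace(b^2 a) - trace(b^2) = x*y*z - x^2 - y^2 + 2
trace(a b a^2 b a) = trace(a)*trace(b a^2 b a) - trace(b a^2 b) = x^2*z^2 - 2*x*y*z + y^2 - 2
trace(a b^2 a b a^2 b) = trace(b)*trace(a b a^2 b a b) - trace(a b a^2 b a) = x*y*z^3 - x^2*z^2 - y^2*z^2 + 2
trace(b^2 a b) = trace(b)*trace(b a b) - trace(b a) = y^2*z - x*y - z
trace(b^2 a b a^2) = trace(a)*trace(b^2 a b a) - trace(b^2 a b) = x*y*z^2 - x^2*z - y^2*z + z
reduce: trace(a b^2 a b a^2) = trace(a)*trace(b^2 a b a^2) - trace(b^2 a b a) = x^2*y*z^2 - x^3*z - x*y^2*z - y*z^2 + 2*x*z + y
so trace(a b^2 a b^2 a b a) = trace(b)*trace(a b^2 a b a^2 b) - trace(a b^2 a b a^2) = x*y^2*z^3 - 2*x^2*y*z^2 - y^3*z^2 + x^3*z + x*y^2*z + y*z^2 - 2*x*z + y
so trace(a b a b a b a b) = trace(b a)*trace(b a b a b a) - trace(b^-1 a^-1 b^-1 a^-1) = z^4 - 4*z^2 + 2
trace(a b^2 a b a b a b) = trace(b)*trace(a b a b a b a b) - trace(a b a b a b a) = y*z^4 - x*z^3 - 3*y*z^2 + 2*x*z + y
trace(b^2 a b a b a) = trace(b)*trace(a b a b a b) - trace(a b a b a) = y*z^3 - x*z^2 - 2*y*z + x
trace(b^2 a b a b) = trace(b)*trace(a b a b^2) - trace(a b a b) = y^2*z^2 - x*y*z - y^2 - z^2 + 2
trace(a b^2 a b a b a) = trace(a)*trace(b^2 a b a b a) - trace(b^2 a b a b) = x*y*z^3 - x^2*z^2 - y^2*z^2 - x*y*z + x^2 + y^2 + z^2 - 2
so trace(a b^2 a b^2 a b a b) = trace(b)*trace(a b^2 a b a b a b) - trace(a b^2 a b a b a) = y^2*z^4 - 2*x*y*z^3 + x^2*z^2 - 2*y^2*z^2 + 3*x*y*z - x^2 - z^2 + 2
trace(a b^2 a b^2 a b a b^-1) = trace(a b^2 a b^2 a b a)*trace(b) - trace(a b^2 a b^2 a b a b) = x*y^3*z^3 - 2*x^2*y^2*z^2 - y^4*z^2 - y^2*z^4 + x^3*y*z + x*y^3*z + 2*x*y*z^3 - x^2*z^2 + 3*y^2*z^2 - 5*x*y*z + x^2 + y^2 + z^2 - 2
reduce: trace(a b^2 a b a b^-2 a b^2) = trace(a b^2 a b^2 a b a b^-1)*trace(b) - trace(a b^2 a b^2 a b a) = x*y^4*z^3 - 2*x^2*y^3*z^2 - y^5*z^2 - y^3*z^4 + x^3*y^2*z + x*y^4*z + x*y^2*z^3 + x^2*y*z^2 + 4*y^3*z^2 - x^3*z - 6*x*y^2*z + x^2*y + y^3 + 2*x*z - 3*y

x*y^4*z^3 - 2*x^2*y^3*z^2 - y^5*z^2 - y^3*z^4 + x^3*y^2*z + x*y^4*z + x*y^2*z^3 + x^2*y*z^2 + 4*y^3*z^2 - x^3*z - 6*x*y^2*z + x^2*y + y^3 + 2*x*z - 3*y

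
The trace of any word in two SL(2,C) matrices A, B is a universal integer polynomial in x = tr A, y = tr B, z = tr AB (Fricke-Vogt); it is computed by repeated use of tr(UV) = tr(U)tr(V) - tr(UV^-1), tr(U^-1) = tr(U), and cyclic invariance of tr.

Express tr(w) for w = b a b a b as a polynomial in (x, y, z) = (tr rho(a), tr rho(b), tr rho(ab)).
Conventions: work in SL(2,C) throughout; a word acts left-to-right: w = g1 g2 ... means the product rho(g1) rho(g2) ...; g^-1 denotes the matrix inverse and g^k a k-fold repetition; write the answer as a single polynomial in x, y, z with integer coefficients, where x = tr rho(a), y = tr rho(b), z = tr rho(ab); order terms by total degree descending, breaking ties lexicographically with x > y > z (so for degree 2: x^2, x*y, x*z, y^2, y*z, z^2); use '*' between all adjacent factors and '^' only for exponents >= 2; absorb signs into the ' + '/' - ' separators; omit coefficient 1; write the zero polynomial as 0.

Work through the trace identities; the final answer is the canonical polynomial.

y*z^2 - x*z - y

trace(a b a b) = trace(b a) trace(b a) - trace(1)   [split at repeated b] = z^2 - 2
trace(a b a) = trace(a) trace(b a) - trace(b) = x*z - y
trace(b a b a b) = trace(b) trace(a b a b) - trace(a b a) = y*z^2 - x*z - y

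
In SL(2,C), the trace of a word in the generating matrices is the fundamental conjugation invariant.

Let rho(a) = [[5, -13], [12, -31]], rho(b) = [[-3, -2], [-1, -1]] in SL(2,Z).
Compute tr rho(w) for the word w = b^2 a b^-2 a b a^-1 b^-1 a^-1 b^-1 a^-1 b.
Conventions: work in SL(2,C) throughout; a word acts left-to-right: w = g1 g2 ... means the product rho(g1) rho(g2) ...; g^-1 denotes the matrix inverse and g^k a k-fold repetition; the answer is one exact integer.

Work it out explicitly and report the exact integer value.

24896974

rho(b) = [[-3, -2], [-1, -1]]
... * rho(b) = [[-3, -2], [-1, -1]]  ->  [[11, 8], [4, 3]]
... * rho(a) = [[5, -13], [12, -31]]  ->  [[151, -391], [56, -145]]
... * rho(b^-1) = [[-1, 2], [1, -3]]  ->  [[-542, 1475], [-201, 547]]
... * rho(b^-1) = [[-1, 2], [1, -3]]  ->  [[2017, -5509], [748, -2043]]
... * rho(a) = [[5, -13], [12, -31]]  ->  [[-56023, 144558], [-20776, 53609]]
... * rho(b) = [[-3, -2], [-1, -1]]  ->  [[23511, -32512], [8719, -12057]]
... * rho(a^-1) = [[-31, 13], [-12, 5]]  ->  [[-338697, 143083], [-125605, 53062]]
... * rho(b^-1) = [[-1, 2], [1, -3]]  ->  [[481780, -1106643], [178667, -410396]]
... * rho(a^-1) = [[-31, 13], [-12, 5]]  ->  [[-1655464, 729925], [-613925, 270691]]
... * rho(b^-1) = [[-1, 2], [1, -3]]  ->  [[2385389, -5500703], [884616, -2039923]]
... * rho(a^-1) = [[-31, 13], [-12, 5]]  ->  [[-7938623, 3506542], [-2944020, 1300393]]
... * rho(b) = [[-3, -2], [-1, -1]]  ->  [[20309327, 12370704], [7531667, 4587647]]
tr = 20309327 + 4587647 = 24896974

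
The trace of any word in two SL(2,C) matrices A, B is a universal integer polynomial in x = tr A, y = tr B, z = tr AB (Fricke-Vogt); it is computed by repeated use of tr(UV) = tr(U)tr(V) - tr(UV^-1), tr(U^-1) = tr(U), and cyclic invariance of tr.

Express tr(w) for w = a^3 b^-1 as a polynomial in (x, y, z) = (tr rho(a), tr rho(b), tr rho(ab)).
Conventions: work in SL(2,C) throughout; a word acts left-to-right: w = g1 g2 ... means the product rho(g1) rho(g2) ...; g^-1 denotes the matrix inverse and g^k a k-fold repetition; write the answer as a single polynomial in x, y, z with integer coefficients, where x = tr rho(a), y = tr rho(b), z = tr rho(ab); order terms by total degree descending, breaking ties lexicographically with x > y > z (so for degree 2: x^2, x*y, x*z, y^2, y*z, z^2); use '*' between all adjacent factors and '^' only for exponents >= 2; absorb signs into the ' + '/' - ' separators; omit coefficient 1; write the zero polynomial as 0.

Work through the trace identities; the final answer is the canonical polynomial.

trace(a^2) = trace(a)*trace(a) - trace(1)   [square of a] = x^2 - 2
next, trace(a^3) = trace(a)*trace(a^2) - trace(a)   [square of a] = x^3 - 3*x
and trace(a b a) = trace(a)*trace(b a) - trace(b)   [square of a] = x*z - y
next, trace(a^3 b) = trace(a)*trace(a b a) - trace(a b)   [square of a] = x^2*z - x*y - z
trace(a^3 b^-1) = trace(a^3)*trace(b) - trace(a^3 b)   [inverse elimination on b] = x^3*y - x^2*z - 2*x*y + z

x^3*y - x^2*z - 2*x*y + z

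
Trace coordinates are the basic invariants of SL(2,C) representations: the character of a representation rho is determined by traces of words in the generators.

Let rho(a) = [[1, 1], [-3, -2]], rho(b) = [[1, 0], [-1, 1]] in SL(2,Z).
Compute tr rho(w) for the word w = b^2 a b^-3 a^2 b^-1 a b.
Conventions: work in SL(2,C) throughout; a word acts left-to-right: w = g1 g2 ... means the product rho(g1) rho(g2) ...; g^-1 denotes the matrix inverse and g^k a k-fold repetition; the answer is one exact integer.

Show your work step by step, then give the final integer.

12

rho(b) = [[1, 0], [-1, 1]]
... * rho(b) = [[1, 0], [-1, 1]]  ->  [[1, 0], [-2, 1]]
... * rho(a) = [[1, 1], [-3, -2]]  ->  [[1, 1], [-5, -4]]
... * rho(b^-1) = [[1, 0], [1, 1]]  ->  [[2, 1], [-9, -4]]
... * rho(b^-1) = [[1, 0], [1, 1]]  ->  [[3, 1], [-13, -4]]
... * rho(b^-1) = [[1, 0], [1, 1]]  ->  [[4, 1], [-17, -4]]
... * rho(a) = [[1, 1], [-3, -2]]  ->  [[1, 2], [-5, -9]]
... * rho(a) = [[1, 1], [-3, -2]]  ->  [[-5, -3], [22, 13]]
... * rho(b^-1) = [[1, 0], [1, 1]]  ->  [[-8, -3], [35, 13]]
... * rho(a) = [[1, 1], [-3, -2]]  ->  [[1, -2], [-4, 9]]
... * rho(b) = [[1, 0], [-1, 1]]  ->  [[3, -2], [-13, 9]]
tr = 3 + 9 = 12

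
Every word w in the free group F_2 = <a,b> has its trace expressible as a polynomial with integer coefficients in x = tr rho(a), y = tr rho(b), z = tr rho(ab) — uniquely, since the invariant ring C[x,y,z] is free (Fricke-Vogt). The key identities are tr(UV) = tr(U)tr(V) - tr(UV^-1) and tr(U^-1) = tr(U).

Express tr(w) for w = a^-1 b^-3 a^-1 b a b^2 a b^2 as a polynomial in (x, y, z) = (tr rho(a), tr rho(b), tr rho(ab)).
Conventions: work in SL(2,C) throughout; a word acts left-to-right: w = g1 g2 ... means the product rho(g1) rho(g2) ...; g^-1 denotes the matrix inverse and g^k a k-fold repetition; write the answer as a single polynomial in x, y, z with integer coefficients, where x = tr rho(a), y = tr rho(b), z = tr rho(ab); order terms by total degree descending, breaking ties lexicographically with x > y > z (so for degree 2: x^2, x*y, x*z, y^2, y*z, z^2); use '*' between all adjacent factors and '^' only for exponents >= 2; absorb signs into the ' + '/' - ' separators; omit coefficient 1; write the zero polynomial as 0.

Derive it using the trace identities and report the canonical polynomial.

reduce: trace(b^2 a) = trace(b)*trace(a b) - trace(a)   [square of b] = y*z - x
reduce: trace(b^2) = trace(b)*trace(b) - trace(1)   [square of b] = y^2 - 2
so trace(a b^2 a) = trace(a)*trace(b^2 a) - trace(b^2)   [square of a] = x*y*z - x^2 - y^2 + 2
so trace(b a b a) = trace(a b)*trace(a b) - trace(1)   [split at a repeated a] = z^2 - 2
so trace(a^2 b a b) = trace(a)*trace(b a b a) - trace(b a b)   [square of a] = x*z^2 - y*z - x
trace(a b a) = trace(a)*trace(b a) - trace(b)   [square of a] = x*z - y
trace(a^2 b a) = trace(a)*trace(a b a) - trace(a b)   [square of a] = x^2*z - x*y - z
reduce: trace(a b a b^2 a) = trace(b)*trace(a^2 b a b) - trace(a^2 b a)   [square of b] = x*y*z^2 - x^2*z - y^2*z + z
trace(a b a b a b) = trace(b a)*trace(b a b a) - trace(b^-1 a^-1)   [split at a repeated b] = z^3 - 3*z
trace(a b a b^2 a b) = trace(b)*trace(a b a b a b) - trace(a b a b a)   [square of b] = y*z^3 - x*z^2 - 2*y*z + x
so trace(b a b^2 a b^-1 a) = trace(a b a b^2 a)*trace(b) - trace(a b a b^2 a b)   [inverse elimination on b] = x*y^2*z^2 - x^2*y*z - y^3*z - y*z^3 + x*z^2 + 3*y*z - x
trace(b^-1 a^-1 b a b^2 a) = trace(b a b^2 a b^-1)*trace(a) - trace(b a b^2 a b^-1 a)   [inverse elimination on a] = -x*y^2*z^2 + 2*x^2*y*z + y^3*z + y*z^3 - x^3 - x*y^2 - x*z^2 - 3*y*z + 3*x
reduce: trace(a b^2 a b) = trace(b)*trace(a b a b) - trace(a b a)   [square of b] = y*z^2 - x*z - y
reduce: trace(a b^2 a b^2) = trace(b)*trace(a b^2 a b) - trace(a b^2 a)   [square of b] = y^2*z^2 - 2*x*y*z + x^2 - 2
reduce: trace(b a b^2 a b^2) = trace(b)*trace(a b^2 a b^2) - trace(a b^2 a b)   [square of b] = y^3*z^2 - 2*x*y^2*z + x^2*y - y*z^2 + x*z - y
so trace(a b^2 a b^2 a b) = trace(b)*trace(a b a b^2 a b) - trace(a b a b^2 a)   [square of b] = y^2*z^3 - 2*x*y*z^2 + x^2*z - y^2*z + x*y - z
reduce: trace(a^2) = trace(a)*trace(a) - trace(1)   [square of a] = x^2 - 2
so trace(a^3) = trace(a)*trace(a^2) - trace(a)   [square of a] = x^3 - 3*x
trace(a b^2 a^2) = trace(b)*trace(a^3 b) - trace(a^3)   [square of b] = x^2*y*z - x^3 - x*y^2 - y*z + 3*x
reduce: trace(a b^2 a b^2 a) = trace(b)*trace(a b^2 a^2 b) - trace(a b^2 a^2)   [square of b] = x*y^2*z^2 - 2*x^2*y*z - y^3*z + x^3 + x*y^2 + 2*y*z - 3*x
so trace(b a b^2 a b^2 a b) = trace(b)*trace(a b^2 a b^2 a b) - trace(a b^2 a b^2 a)   [square of b] = y^3*z^3 - 3*x*y^2*z^2 + 3*x^2*y*z - x^3 - 3*y*z + 3*x
trace(a b a b a b a b) = trace(b a b a)*trace(b a b a) - trace(1)   [split at a repeated b] = z^4 - 4*z^2 + 2
reduce: trace(a b a b a b a) = trace(a)*trace(b a b a b a) - trace(b a b a b)   [square of a] = x*z^3 - y*z^2 - 2*x*z + y
trace(a b^2 a b a b a b) = trace(b)*trace(a b a b a b a b) - trace(a b a b a b a)   [square of b] = y*z^4 - x*z^3 - 3*y*z^2 + 2*x*z + y
reduce: trace(a b a b a^2) = trace(a)*trace(b a b a^2) - trace(b a b a)   [square of a] = x^2*z^2 - x*y*z - x^2 - z^2 + 2
trace(a b^2 a b a b a) = trace(b)*trace(a b a b a^2 b) - trace(a b a b a^2)   [square of b] = x*y*z^3 - x^2*z^2 - y^2*z^2 - x*y*z + x^2 + y^2 + z^2 - 2
trace(b a b^2 a b^2 a b a) = trace(b)*trace(a b^2 a b a b a b) - trace(a b^2 a b a b a)   [square of b] = y^2*z^4 - 2*x*y*z^3 + x^2*z^2 - 2*y^2*z^2 + 3*x*y*z - x^2 - z^2 + 2
so trace(a^-1 b a b^2 a b^2 a b) = trace(b a b^2 a b^2 a b)*trace(a) - trace(b a b^2 a b^2 a b a)   [inverse elimination on a] = x*y^3*z^3 - 3*x^2*y^2*z^2 - y^2*z^4 + 3*x^3*y*z + 2*x*y*z^3 - x^4 - x^2*z^2 + 2*y^2*z^2 - 6*x*y*z + 4*x^2 + z^2 - 2
reduce: trace(b^-1 a^-1 b a b^2 a b^2 a) = trace(a^-1 b a b^2 a b^2 a)*trace(b) - trace(a^-1 b a b^2 a b^2 a b)   [inverse elimination on b] = -x*y^3*z^3 + 3*x^2*y^2*z^2 + y^4*z^2 + y^2*z^4 - 3*x^3*y*z - 2*x*y^3*z - 2*x*y*z^3 + x^4 + x^2*y^2 + x^2*z^2 - 3*y^2*z^2 + 7*x*y*z - 4*x^2 - y^2 - z^2 + 2
reduce: trace(a^-1 b a b^2 a b^2 a b^-2) = trace(b^-1 a^-1 b a b^2 a b^2 a)*trace(b) - trace(b^-1 a^-1 b a b^2 a b^2 a b)   [inverse elimination on b] = -x*y^4*z^3 + 3*x^2*y^3*z^2 + y^5*z^2 + y^3*z^4 - 3*x^3*y^2*z - 2*x*y^4*z - 2*x*y^2*z^3 + x^4*y + x^2*y^3 + x^2*y*z^2 - 4*y^3*z^2 + 9*x*y^2*z - 5*x^2*y - y^3 - x*z + 3*y
trace(b^-3 a^-1 b a b^2 a b^2 a) = trace(a^-1 b a b^2 a b^2 a b^-2)*trace(b) - trace(a^-1 b a b^2 a b^2 a b^-1)   [inverse elimination on b] = -x*y^5*z^3 + 3*x^2*y^4*z^2 + y^6*z^2 + y^4*z^4 - 3*x^3*y^3*z - 2*x*y^5*z - x*y^3*z^3 + x^4*y^2 + x^2*y^4 - 2*x^2*y^2*z^2 - 5*y^4*z^2 - y^2*z^4 + 3*x^3*y*z + 11*x*y^3*z + 2*x*y*z^3 - x^4 - 6*x^2*y^2 - x^2*z^2 - y^4 + 3*y^2*z^2 - 8*x*y*z + 4*x^2 + 4*y^2 + z^2 - 2
reduce: trace(a^-1 b^-3 a^-1 b a b^2 a b^2) = trace(b^-3 a^-1 b a b^2 a b^2)*trace(a) - trace(b^-3 a^-1 b a b^2 a b^2 a)   [inverse elimination on a] = x*y^5*z^3 - 3*x^2*y^4*z^2 - y^6*z^2 - y^4*z^4 + 3*x^3*y^3*z + 2*x*y^5*z + x*y^3*z^3 - x^4*y^2 - x^2*y^4 + x^2*y^2*z^2 + 5*y^4*z^2 + y^2*z^4 - x^3*y*z - 10*x*y^3*z - x*y*z^3 + 5*x^2*y^2 + y^4 - 3*y^2*z^2 + 5*x*y*z - x^2 - 4*y^2 - z^2 + 2

x*y^5*z^3 - 3*x^2*y^4*z^2 - y^6*z^2 - y^4*z^4 + 3*x^3*y^3*z + 2*x*y^5*z + x*y^3*z^3 - x^4*y^2 - x^2*y^4 + x^2*y^2*z^2 + 5*y^4*z^2 + y^2*z^4 - x^3*y*z - 10*x*y^3*z - x*y*z^3 + 5*x^2*y^2 + y^4 - 3*y^2*z^2 + 5*x*y*z - x^2 - 4*y^2 - z^2 + 2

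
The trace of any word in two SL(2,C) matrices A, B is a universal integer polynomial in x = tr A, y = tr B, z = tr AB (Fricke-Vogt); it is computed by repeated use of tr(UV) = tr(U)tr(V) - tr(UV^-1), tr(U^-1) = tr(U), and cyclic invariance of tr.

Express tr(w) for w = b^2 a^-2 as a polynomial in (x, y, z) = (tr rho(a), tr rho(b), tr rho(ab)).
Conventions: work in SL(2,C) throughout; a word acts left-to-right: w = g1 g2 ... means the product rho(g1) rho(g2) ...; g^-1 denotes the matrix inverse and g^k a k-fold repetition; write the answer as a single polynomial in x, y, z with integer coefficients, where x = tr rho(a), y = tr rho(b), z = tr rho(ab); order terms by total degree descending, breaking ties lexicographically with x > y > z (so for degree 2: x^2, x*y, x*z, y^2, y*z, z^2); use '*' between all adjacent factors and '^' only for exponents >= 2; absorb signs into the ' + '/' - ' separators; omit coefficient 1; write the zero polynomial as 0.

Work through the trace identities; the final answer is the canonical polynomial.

tr(b^2) = tr(b)*tr(b) - tr(1) = y^2 - 2
tr(b^2 a) = tr(b)*tr(a b) - tr(a) = y*z - x
use: tr(a^-1 b^2) = tr(b^2)*tr(a) - tr(b^2 a) = x*y^2 - y*z - x
tr(b^2 a^-2) = tr(a^-1 b^2)*tr(a) - tr(a^-1 b^2 a) = x^2*y^2 - x*y*z - x^2 - y^2 + 2

x^2*y^2 - x*y*z - x^2 - y^2 + 2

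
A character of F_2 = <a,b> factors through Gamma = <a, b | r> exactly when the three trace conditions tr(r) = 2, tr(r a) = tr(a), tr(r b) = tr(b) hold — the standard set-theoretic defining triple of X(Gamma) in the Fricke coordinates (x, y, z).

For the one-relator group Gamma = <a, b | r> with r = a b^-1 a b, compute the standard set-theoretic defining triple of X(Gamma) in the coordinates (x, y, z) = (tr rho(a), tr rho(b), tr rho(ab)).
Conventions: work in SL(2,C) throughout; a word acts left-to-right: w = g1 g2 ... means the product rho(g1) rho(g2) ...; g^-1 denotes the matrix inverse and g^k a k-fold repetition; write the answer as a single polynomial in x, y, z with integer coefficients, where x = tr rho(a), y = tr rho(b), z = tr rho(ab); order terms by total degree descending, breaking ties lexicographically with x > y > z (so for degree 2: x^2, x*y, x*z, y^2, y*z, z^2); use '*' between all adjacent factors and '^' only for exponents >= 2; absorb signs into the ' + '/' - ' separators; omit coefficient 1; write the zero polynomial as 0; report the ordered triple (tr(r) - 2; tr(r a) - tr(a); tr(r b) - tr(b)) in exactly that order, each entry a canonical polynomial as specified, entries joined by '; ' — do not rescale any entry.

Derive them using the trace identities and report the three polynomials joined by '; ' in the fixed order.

x*y*z - y^2 - z^2; x^2*y*z - x*y^2 - x*z^2; x*y^2*z - x^2*y - y^3 - y*z^2 + x*z + 2*y

tr(a b a) = tr(a) * tr(b a) - tr(b) = x*z - y
next, tr(a b a b) = tr(a b) * tr(a b) - tr(1)   [split at repeated a] = z^2 - 2
next, tr(a b^-1 a b) = tr(a b a) * tr(b) - tr(a b a b) = x*y*z - y^2 - z^2 + 2
and tr(a b a^2) = tr(a) * tr(b a^2) - tr(b a)  (reduce the a square) = x^2*z - x*y - z
tr(b a b) = tr(b) * tr(a b) - tr(a)  (reduce the b square) = y*z - x
tr(a b a^2 b) = tr(a) * tr(b a b a) - tr(b a b)  (reduce the a square) = x*z^2 - y*z - x
and tr(a b^-1 a b a) = tr(a b a^2) * tr(b) - tr(a b a^2 b)  (eliminate b^-1) = x^2*y*z - x*y^2 - x*z^2 + x
and tr(a^2) = tr(a) * tr(a) - tr(1) = x^2 - 2
next, tr(a b^2 a) = tr(b) * tr(a^2 b) - tr(a^2) = x*y*z - x^2 - y^2 + 2
next, tr(a b^2 a b) = tr(b) * tr(a b a b) - tr(a b a) = y*z^2 - x*z - y
and tr(a b^-1 a b^2) = tr(a b^2 a) * tr(b) - tr(a b^2 a b) = x*y^2*z - x^2*y - y^3 - y*z^2 + x*z + 3*y
assemble the triple (tr(r) - 2; tr(r a) - x; tr(r b) - y)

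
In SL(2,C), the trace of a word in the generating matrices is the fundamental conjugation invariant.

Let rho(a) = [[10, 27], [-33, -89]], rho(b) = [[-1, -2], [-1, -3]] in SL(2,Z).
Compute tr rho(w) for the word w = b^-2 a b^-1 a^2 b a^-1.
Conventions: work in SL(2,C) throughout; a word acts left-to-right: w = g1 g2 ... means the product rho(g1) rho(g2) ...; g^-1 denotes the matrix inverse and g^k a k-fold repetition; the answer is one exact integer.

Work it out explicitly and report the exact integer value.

rho(b^-1) = [[-3, 2], [1, -1]]
... * rho(b^-1) = [[-3, 2], [1, -1]]  ->  [[11, -8], [-4, 3]]
... * rho(a) = [[10, 27], [-33, -89]]  ->  [[374, 1009], [-139, -375]]
... * rho(b^-1) = [[-3, 2], [1, -1]]  ->  [[-113, -261], [42, 97]]
... * rho(a) = [[10, 27], [-33, -89]]  ->  [[7483, 20178], [-2781, -7499]]
... * rho(a) = [[10, 27], [-33, -89]]  ->  [[-591044, -1593801], [219657, 592324]]
... * rho(b) = [[-1, -2], [-1, -3]]  ->  [[2184845, 5963491], [-811981, -2216286]]
... * rho(a^-1) = [[-89, -27], [33, 10]]  ->  [[2343998, 644095], [-871129, -239373]]
tr = 2343998 + -239373 = 2104625

2104625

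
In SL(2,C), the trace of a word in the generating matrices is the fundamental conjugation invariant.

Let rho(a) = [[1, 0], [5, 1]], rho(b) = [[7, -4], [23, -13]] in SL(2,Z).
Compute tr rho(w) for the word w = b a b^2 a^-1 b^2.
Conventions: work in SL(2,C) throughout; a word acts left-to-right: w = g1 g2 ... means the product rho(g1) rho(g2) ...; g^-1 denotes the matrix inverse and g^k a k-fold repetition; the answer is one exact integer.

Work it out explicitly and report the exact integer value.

77274

rho(b) = [[7, -4], [23, -13]]
... * rho(a) = [[1, 0], [5, 1]]  ->  [[-13, -4], [-42, -13]]
... * rho(b) = [[7, -4], [23, -13]]  ->  [[-183, 104], [-593, 337]]
... * rho(b) = [[7, -4], [23, -13]]  ->  [[1111, -620], [3600, -2009]]
... * rho(a^-1) = [[1, 0], [-5, 1]]  ->  [[4211, -620], [13645, -2009]]
... * rho(b) = [[7, -4], [23, -13]]  ->  [[15217, -8784], [49308, -28463]]
... * rho(b) = [[7, -4], [23, -13]]  ->  [[-95513, 53324], [-309493, 172787]]
tr = -95513 + 172787 = 77274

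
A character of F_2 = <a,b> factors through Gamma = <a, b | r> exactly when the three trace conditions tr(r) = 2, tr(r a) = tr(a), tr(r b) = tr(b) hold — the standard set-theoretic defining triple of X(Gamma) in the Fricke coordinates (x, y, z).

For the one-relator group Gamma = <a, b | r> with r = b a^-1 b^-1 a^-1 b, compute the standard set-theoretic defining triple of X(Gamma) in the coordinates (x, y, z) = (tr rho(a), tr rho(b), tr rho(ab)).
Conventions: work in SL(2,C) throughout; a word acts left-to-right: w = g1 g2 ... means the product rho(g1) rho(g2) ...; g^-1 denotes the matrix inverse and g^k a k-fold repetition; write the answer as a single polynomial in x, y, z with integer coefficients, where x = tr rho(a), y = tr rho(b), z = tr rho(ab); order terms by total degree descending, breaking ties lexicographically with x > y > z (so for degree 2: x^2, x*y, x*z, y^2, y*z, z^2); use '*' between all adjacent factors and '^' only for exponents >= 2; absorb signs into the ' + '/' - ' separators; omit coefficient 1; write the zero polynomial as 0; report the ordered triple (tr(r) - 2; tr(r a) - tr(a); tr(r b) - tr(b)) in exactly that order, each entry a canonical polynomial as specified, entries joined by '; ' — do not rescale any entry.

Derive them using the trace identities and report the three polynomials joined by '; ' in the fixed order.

x*y^2*z - y^3 - y*z^2 - x*z + 3*y - 2; x*y*z^2 - x^2*z - y^2*z - z^3 + x*y - x + 3*z; x*y^3*z - y^4 - y^2*z^2 - 2*x*y*z + 4*y^2 + z^2 - y - 2

tr(b a^-1) = tr(b) tr(a) - tr(b a)   [inverse elimination on a] = x*y - z
and tr(b^2) = tr(b) tr(b) - tr(1)   [square of b] = y^2 - 2
tr(b a b) = tr(b) tr(a b) - tr(a)   [square of b] = y*z - x
tr(b a b^2) = tr(b) tr(b a b) - tr(b a)   [square of b] = y^2*z - x*y - z
tr(a b a b) = tr(a b) tr(a b) - tr(1)   [split at a repeated a] = z^2 - 2
tr(a b a) = tr(a) tr(b a) - tr(b)   [square of a] = x*z - y
tr(b a b^2 a) = tr(b) tr(a b a b) - tr(a b a)   [square of b] = y*z^2 - x*z - y
tr(a b^2 a^-1 b) = tr(b a b^2) tr(a) - tr(b a b^2 a)   [inverse elimination on a] = x*y^2*z - x^2*y - y*z^2 + y
and tr(b^2 a^-1 b^-1 a) = tr(a b^2 a^-1) tr(b) - tr(a b^2 a^-1 b)   [inverse elimination on b] = -x*y^2*z + x^2*y + y^3 + y*z^2 - 3*y
and tr(b a^-1 b^-1 a^-1 b) = tr(b^2 a^-1 b^-1) tr(a) - tr(b^2 a^-1 b^-1 a)   [inverse elimination on a] = x*y^2*z - y^3 - y*z^2 - x*z + 3*y
and tr(b a b a^-1) = tr(b a b) tr(a) - tr(b a b a) = x*y*z - x^2 - z^2 + 2
tr(a^-1 b a b a^-1) = tr(b a b a^-1) tr(a) - tr(b a b) = x^2*y*z - x^3 - x*z^2 - y*z + 3*x
and tr(b a b a^-1 b) = tr(b^2 a b) tr(a) - tr(b^2 a b a) = x*y^2*z - x^2*y - y*z^2 + y
tr(b a b a b a) = tr(b a) tr(b a b a) - tr(b^-1 a^-1) = z^3 - 3*z
and tr(b a b a^-1 b a) = tr(b a b a b) tr(a) - tr(b a b a b a) = x*y*z^2 - x^2*z - z^3 - x*y + 3*z
and tr(a^-1 b a b a^-1 b) = tr(b a b a^-1 b) tr(a) - tr(b a b a^-1 b a) = x^2*y^2*z - x^3*y - 2*x*y*z^2 + x^2*z + z^3 + 2*x*y - 3*z
tr(b a^-1 b^-1 a^-1 b a) = tr(a^-1 b a b a^-1) tr(b) - tr(a^-1 b a b a^-1 b) = x*y*z^2 - x^2*z - y^2*z - z^3 + x*y + 3*z
tr(b^2 a^-1) = tr(b^2) tr(a) - tr(b^2 a) = x*y^2 - y*z - x
and tr(a^2 b^2) = tr(a) tr(b^2 a) - tr(b^2) = x*y*z - x^2 - y^2 + 2
and tr(a b^3 a) = tr(b) tr(a^2 b^2) - tr(a^2 b) = x*y^2*z - x^2*y - y^3 - x*z + 3*y
next, tr(a b^3 a b) = tr(b) tr(a b a b^2) - tr(a b a b) = y^2*z^2 - x*y*z - y^2 - z^2 + 2
tr(b^-1 a b^3 a) = tr(a b^3 a) tr(b) - tr(a b^3 a b) = x*y^3*z - x^2*y^2 - y^4 - y^2*z^2 + 4*y^2 + z^2 - 2
and tr(b^3 a^-1 b^-1 a) = tr(b^-1 a b^3) tr(a) - tr(b^-1 a b^3 a) = -x*y^3*z + x^2*y^2 + y^4 + y^2*z^2 + x*y*z - x^2 - 4*y^2 - z^2 + 2
tr(b a^-1 b^-1 a^-1 b^2) = tr(b^3 a^-1 b^-1) tr(a) - tr(b^3 a^-1 b^-1 a) = x*y^3*z - y^4 - y^2*z^2 - 2*x*y*z + 4*y^2 + z^2 - 2
assemble the triple (tr(r) - 2; tr(r a) - x; tr(r b) - y)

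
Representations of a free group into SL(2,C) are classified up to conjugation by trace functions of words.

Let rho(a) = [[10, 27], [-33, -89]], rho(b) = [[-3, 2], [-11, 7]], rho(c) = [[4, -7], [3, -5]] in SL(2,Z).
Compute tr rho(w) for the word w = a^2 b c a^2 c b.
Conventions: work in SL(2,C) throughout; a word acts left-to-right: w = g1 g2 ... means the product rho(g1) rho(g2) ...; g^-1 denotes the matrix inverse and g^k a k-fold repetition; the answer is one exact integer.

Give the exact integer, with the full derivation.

-173870866635

rho(a) = [[10, 27], [-33, -89]]
... * rho(a) = [[10, 27], [-33, -89]]  ->  [[-791, -2133], [2607, 7030]]
... * rho(b) = [[-3, 2], [-11, 7]]  ->  [[25836, -16513], [-85151, 54424]]
... * rho(c) = [[4, -7], [3, -5]]  ->  [[53805, -98287], [-177332, 323937]]
... * rho(a) = [[10, 27], [-33, -89]]  ->  [[3781521, 10200278], [-12463241, -33618357]]
... * rho(a) = [[10, 27], [-33, -89]]  ->  [[-298793964, -805723675], [984773371, 2655526266]]
... * rho(c) = [[4, -7], [3, -5]]  ->  [[-3612346881, 6120176123], [11905672282, -20171044927]]
... * rho(b) = [[-3, 2], [-11, 7]]  ->  [[-56484896710, 35616539099], [186164477351, -117385969925]]
tr = -56484896710 + -117385969925 = -173870866635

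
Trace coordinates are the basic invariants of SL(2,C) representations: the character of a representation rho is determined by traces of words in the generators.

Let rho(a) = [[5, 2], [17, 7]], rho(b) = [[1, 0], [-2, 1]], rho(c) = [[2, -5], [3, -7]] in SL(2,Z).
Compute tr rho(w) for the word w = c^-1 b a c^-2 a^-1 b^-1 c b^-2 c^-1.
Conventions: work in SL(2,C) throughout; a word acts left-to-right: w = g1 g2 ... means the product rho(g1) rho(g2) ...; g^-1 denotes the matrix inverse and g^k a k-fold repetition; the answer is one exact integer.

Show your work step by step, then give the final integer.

rho(c^-1) = [[-7, 5], [-3, 2]]
... * rho(b) = [[1, 0], [-2, 1]]  ->  [[-17, 5], [-7, 2]]
... * rho(a) = [[5, 2], [17, 7]]  ->  [[0, 1], [-1, 0]]
... * rho(c^-1) = [[-7, 5], [-3, 2]]  ->  [[-3, 2], [7, -5]]
... * rho(c^-1) = [[-7, 5], [-3, 2]]  ->  [[15, -11], [-34, 25]]
... * rho(a^-1) = [[7, -2], [-17, 5]]  ->  [[292, -85], [-663, 193]]
... * rho(b^-1) = [[1, 0], [2, 1]]  ->  [[122, -85], [-277, 193]]
... * rho(c) = [[2, -5], [3, -7]]  ->  [[-11, -15], [25, 34]]
... * rho(b^-1) = [[1, 0], [2, 1]]  ->  [[-41, -15], [93, 34]]
... * rho(b^-1) = [[1, 0], [2, 1]]  ->  [[-71, -15], [161, 34]]
... * rho(c^-1) = [[-7, 5], [-3, 2]]  ->  [[542, -385], [-1229, 873]]
tr = 542 + 873 = 1415

1415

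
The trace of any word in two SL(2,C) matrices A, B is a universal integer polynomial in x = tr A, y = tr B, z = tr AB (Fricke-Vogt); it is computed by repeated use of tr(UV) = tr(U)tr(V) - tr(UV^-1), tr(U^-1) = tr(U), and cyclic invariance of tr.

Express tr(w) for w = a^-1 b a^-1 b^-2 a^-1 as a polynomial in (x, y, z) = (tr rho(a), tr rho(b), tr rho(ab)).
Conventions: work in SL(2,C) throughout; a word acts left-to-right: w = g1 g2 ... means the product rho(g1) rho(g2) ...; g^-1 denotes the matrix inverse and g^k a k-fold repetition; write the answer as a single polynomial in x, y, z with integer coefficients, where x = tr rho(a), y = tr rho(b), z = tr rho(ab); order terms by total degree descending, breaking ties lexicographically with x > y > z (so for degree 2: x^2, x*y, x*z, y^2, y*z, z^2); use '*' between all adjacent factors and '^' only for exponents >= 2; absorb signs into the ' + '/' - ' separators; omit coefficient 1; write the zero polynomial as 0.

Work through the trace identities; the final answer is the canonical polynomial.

use: trace(b^-1) = trace(b) = y
trace(b^-1 a) = trace(a) trace(b) - trace(a b) = x*y - z
apply: trace(a^-1 b^-1) = trace(b^-1) trace(a) - trace(b^-1 a) = z
use: trace(b a b) = trace(b) trace(a b) - trace(a) = y*z - x
apply: trace(b a b a) = trace(a b) trace(a b) - trace(1)   [split at repeated a] = z^2 - 2
trace(a b a^-1 b) = trace(b a b) trace(a) - trace(b a b a) = x*y*z - x^2 - z^2 + 2
trace(a b a^-1 b^-1) = trace(a b a^-1) trace(b) - trace(a b a^-1 b) = -x*y*z + x^2 + y^2 + z^2 - 2
trace(b a^-1 b^-2 a) = trace(a b a^-1 b^-1) trace(b) - trace(a b a^-1) = -x*y^2*z + x^2*y + y^3 + y*z^2 - 3*y
use: trace(a^-1 b a^-1 b^-2) = trace(b a^-1 b^-2) trace(a) - trace(b a^-1 b^-2 a) = x*y^2*z - x^2*y - y^3 - y*z^2 + x*z + 3*y
apply: trace(a^-1 b a^-1 b^-2 a^-1) = trace(a^-1 b a^-1 b^-2) trace(a) - trace(a^-1 b a^-1 b^-2 a) = x^2*y^2*z - x^3*y - x*y^3 - x*y*z^2 + x^2*z + 3*x*y - z

x^2*y^2*z - x^3*y - x*y^3 - x*y*z^2 + x^2*z + 3*x*y - z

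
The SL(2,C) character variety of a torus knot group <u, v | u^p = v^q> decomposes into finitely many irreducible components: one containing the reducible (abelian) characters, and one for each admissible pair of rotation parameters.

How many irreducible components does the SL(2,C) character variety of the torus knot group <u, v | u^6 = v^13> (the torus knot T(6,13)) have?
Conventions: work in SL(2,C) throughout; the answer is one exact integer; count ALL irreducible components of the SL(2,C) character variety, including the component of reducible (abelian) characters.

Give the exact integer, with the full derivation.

For T(6,13): irreducibility forces the central element u^6 = v^13 to one of +I, -I.
This locks tr(u) to 2*cos(pi*alpha/6), alpha in 1..5, and tr(v) to 2*cos(pi*beta/13), beta in 1..12, on each component of irreducible characters.
Consistency of u^6 = (-1)^alpha I with v^13 = (-1)^beta I forces alpha = beta (mod 2).
Enumerate parity-matched pairs: 3*6 odd-odd plus 2*6 even-even gives 30.
components with irreducible characters: 30; plus the single component of reducible (abelian) characters: total 31.

31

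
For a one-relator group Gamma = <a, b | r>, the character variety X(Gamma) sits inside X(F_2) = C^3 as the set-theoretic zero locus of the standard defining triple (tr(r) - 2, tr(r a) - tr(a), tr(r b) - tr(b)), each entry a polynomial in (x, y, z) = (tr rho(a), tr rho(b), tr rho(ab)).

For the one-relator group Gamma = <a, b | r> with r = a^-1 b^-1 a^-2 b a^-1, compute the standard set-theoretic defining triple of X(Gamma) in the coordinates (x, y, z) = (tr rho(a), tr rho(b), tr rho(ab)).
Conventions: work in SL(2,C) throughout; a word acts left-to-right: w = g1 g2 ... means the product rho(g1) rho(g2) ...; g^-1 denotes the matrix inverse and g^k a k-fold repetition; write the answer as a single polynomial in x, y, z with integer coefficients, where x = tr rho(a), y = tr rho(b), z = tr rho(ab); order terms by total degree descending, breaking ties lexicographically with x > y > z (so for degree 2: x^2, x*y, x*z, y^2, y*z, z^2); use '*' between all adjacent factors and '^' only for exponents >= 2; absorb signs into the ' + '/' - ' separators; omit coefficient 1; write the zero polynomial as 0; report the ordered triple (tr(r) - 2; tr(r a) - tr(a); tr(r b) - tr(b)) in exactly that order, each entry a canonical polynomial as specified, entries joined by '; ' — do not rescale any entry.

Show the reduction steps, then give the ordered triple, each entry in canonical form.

trace(a^-1 b) = trace(b)*trace(a) - trace(b a) = x*y - z
trace(a^-1 b a^-1) = trace(a^-1 b)*trace(a) - trace(a^-1 b a) = x^2*y - x*z - y
trace(b^2) = trace(b)*trace(b) - trace(1) = y^2 - 2
trace(b^2 a) = trace(b)*trace(a b) - trace(a) = y*z - x
trace(b a^-1 b) = trace(b^2)*trace(a) - trace(b^2 a) = x*y^2 - y*z - x
trace(b a b a) = trace(a b)*trace(a b) - trace(1)   [split at repeated a] = z^2 - 2
trace(b a^-1 b a) = trace(b a b)*trace(a) - trace(b a b a) = x*y*z - x^2 - z^2 + 2
trace(a^-1 b a^-1 b) = trace(b a^-1 b)*trace(a) - trace(b a^-1 b a) = x^2*y^2 - 2*x*y*z + z^2 - 2
trace(b^-1 a^-1 b a^-1) = trace(a^-1 b a^-1)*trace(b) - trace(a^-1 b a^-1 b) = x*y*z - y^2 - z^2 + 2
trace(a^-1 b a^-2 b^-1) = trace(b^-1 a^-1 b a^-1)*trace(a) - trace(b^-1 a^-1 b) = x^2*y*z - x*y^2 - x*z^2 + x
trace(a^-2) = trace(a^-1)*trace(a) - trace(1) = x^2 - 2
trace(a^-1 b^-1 a^-2 b a^-1) = trace(a^-1 b a^-2 b^-1)*trace(a) - trace(a^-1 b a^-2 b^-1 a) = x^3*y*z - x^2*y^2 - x^2*z^2 + 2
trace(a^-1 b^-1 a^-2 b) = trace(b a^-1 b^-1 a^-1)*trace(a) - trace(b a^-1 b^-1) = x^2*y*z - x*y^2 - x*z^2 + x
trace(b a b^2) = trace(b)*trace(b a b) - trace(b a) = y^2*z - x*y - z
trace(a b a) = trace(a)*trace(b a) - trace(b) = x*z - y
trace(b a b^2 a) = trace(b)*trace(a b a b) - trace(a b a) = y*z^2 - x*z - y
trace(b a^-1 b a b) = trace(b a b^2)*trace(a) - trace(b a b^2 a) = x*y^2*z - x^2*y - y*z^2 + y
trace(b a b a b a) = trace(a b a b)*trace(a b) - trace(b a)   [split at repeated a] = z^3 - 3*z
trace(b a^-1 b a b a) = trace(b a b a b)*trace(a) - trace(b a b a b a) = x*y*z^2 - x^2*z - z^3 - x*y + 3*z
trace(a b a^-1 b a^-1 b) = trace(b a^-1 b a b)*trace(a) - trace(b a^-1 b a b a) = x^2*y^2*z - x^3*y - 2*x*y*z^2 + x^2*z + z^3 + 2*x*y - 3*z
trace(b a^-1 b a^-1 b^-1 a) = trace(a b a^-1 b a^-1)*trace(b) - trace(a b a^-1 b a^-1 b) = -x^2*y^2*z + x^3*y + x*y^3 + 2*x*y*z^2 - x^2*z - y^2*z - z^3 - 3*x*y + 3*z
trace(b a^-1 b a^-1 b^-1 a^-1) = trace(b a^-1 b a^-1 b^-1)*trace(a) - trace(b a^-1 b a^-1 b^-1 a) = x^2*y^2*z - x*y^3 - 2*x*y*z^2 + y^2*z + z^3 + 2*x*y - 3*z
trace(a^-1 b^-1 a^-2 b a^-1 b) = trace(b a^-1 b a^-1 b^-1 a^-1)*trace(a) - trace(b a^-1 b a^-1 b^-1) = x^3*y^2*z - x^2*y^3 - 2*x^2*y*z^2 + x*y^2*z + x*z^3 + x^2*y - 2*x*z + y
assemble the triple (trace(r) - 2; trace(r a) - x; trace(r b) - y)

x^3*y*z - x^2*y^2 - x^2*z^2; x^2*y*z - x*y^2 - x*z^2; x^3*y^2*z - x^2*y^3 - 2*x^2*y*z^2 + x*y^2*z + x*z^3 + x^2*y - 2*x*z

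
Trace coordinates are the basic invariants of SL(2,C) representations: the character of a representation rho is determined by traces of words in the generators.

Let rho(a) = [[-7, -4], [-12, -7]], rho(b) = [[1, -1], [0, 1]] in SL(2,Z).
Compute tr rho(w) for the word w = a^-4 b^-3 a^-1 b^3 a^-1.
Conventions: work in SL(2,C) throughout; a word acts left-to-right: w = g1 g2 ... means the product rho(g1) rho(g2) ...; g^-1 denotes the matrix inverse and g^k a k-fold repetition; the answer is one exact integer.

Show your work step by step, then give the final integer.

-41725582

rho(a^-1) = [[-7, 4], [12, -7]]
... * rho(a^-1) = [[-7, 4], [12, -7]]  ->  [[97, -56], [-168, 97]]
... * rho(a^-1) = [[-7, 4], [12, -7]]  ->  [[-1351, 780], [2340, -1351]]
... * rho(a^-1) = [[-7, 4], [12, -7]]  ->  [[18817, -10864], [-32592, 18817]]
... * rho(b^-1) = [[1, 1], [0, 1]]  ->  [[18817, 7953], [-32592, -13775]]
... * rho(b^-1) = [[1, 1], [0, 1]]  ->  [[18817, 26770], [-32592, -46367]]
... * rho(b^-1) = [[1, 1], [0, 1]]  ->  [[18817, 45587], [-32592, -78959]]
... * rho(a^-1) = [[-7, 4], [12, -7]]  ->  [[415325, -243841], [-719364, 422345]]
... * rho(b) = [[1, -1], [0, 1]]  ->  [[415325, -659166], [-719364, 1141709]]
... * rho(b) = [[1, -1], [0, 1]]  ->  [[415325, -1074491], [-719364, 1861073]]
... * rho(b) = [[1, -1], [0, 1]]  ->  [[415325, -1489816], [-719364, 2580437]]
... * rho(a^-1) = [[-7, 4], [12, -7]]  ->  [[-20785067, 12090012], [36000792, -20940515]]
tr = -20785067 + -20940515 = -41725582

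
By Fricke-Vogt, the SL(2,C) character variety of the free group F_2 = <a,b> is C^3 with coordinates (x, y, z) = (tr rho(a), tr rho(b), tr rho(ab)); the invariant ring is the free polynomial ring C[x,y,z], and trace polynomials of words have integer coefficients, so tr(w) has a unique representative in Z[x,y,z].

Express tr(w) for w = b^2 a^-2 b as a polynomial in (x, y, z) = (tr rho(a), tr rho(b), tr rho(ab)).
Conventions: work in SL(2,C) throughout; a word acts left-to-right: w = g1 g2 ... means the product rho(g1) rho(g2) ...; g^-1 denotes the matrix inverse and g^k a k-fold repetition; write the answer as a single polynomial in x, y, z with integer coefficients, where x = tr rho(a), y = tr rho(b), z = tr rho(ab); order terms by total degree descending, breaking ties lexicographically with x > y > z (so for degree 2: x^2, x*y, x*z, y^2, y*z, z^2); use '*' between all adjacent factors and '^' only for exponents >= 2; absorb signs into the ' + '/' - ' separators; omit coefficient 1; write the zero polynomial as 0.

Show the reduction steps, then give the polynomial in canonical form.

tr(b^2) = tr(b) * tr(b) - tr(1)   [square of b] = y^2 - 2
next, tr(b^3) = tr(b) * tr(b^2) - tr(b)   [square of b] = y^3 - 3*y
tr(a b^2) = tr(b) * tr(a b) - tr(a)   [square of b] = y*z - x
tr(b^3 a) = tr(b) * tr(a b^2) - tr(a b)   [square of b] = y^2*z - x*y - z
and tr(b^3 a^-1) = tr(b^3) * tr(a) - tr(b^3 a)   [inverse elimination on a] = x*y^3 - y^2*z - 2*x*y + z
and tr(b^2 a^-2 b) = tr(b^3 a^-1) * tr(a) - tr(b^3)   [inverse elimination on a] = x^2*y^3 - x*y^2*z - 2*x^2*y - y^3 + x*z + 3*y

x^2*y^3 - x*y^2*z - 2*x^2*y - y^3 + x*z + 3*y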